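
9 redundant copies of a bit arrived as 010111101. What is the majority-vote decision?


Ones: 6 out of 9
Threshold: 5

1 (6/9 voted 1)


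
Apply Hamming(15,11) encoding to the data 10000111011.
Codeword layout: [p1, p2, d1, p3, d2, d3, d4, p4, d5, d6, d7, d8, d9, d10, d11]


Parity bits: p1=1, p2=1, p3=1, p4=1

111100010111011


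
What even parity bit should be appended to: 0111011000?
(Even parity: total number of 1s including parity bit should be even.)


Number of 1s in data: 5
Parity bit: 1

1


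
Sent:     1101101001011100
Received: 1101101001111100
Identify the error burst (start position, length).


XOR: 0000000000100000

Burst at position 10, length 1


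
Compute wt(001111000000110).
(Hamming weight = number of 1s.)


Counting 1s in 001111000000110

6


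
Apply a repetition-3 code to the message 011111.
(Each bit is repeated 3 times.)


Each bit -> 3 copies

000111111111111111


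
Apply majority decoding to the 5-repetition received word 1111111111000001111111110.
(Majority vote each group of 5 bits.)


Groups: 11111, 11111, 00000, 11111, 11110
Majority votes: 11011

11011


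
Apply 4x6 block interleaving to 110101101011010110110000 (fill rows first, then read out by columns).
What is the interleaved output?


Matrix:
  110101
  101011
  010110
  110000
Read columns: 110110110100101001101100

110110110100101001101100


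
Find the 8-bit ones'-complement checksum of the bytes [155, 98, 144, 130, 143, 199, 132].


Sum = 1001 mod 256 = 233
Complement = 22

22


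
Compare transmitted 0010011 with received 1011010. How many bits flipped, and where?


XOR: 1001001

3 error(s) at position(s): 0, 3, 6


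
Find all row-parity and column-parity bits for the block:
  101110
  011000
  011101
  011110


Row parities: 0000
Column parities: 110101

Row P: 0000, Col P: 110101, Corner: 0


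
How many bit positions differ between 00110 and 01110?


XOR: 01000
Count of 1s: 1

1


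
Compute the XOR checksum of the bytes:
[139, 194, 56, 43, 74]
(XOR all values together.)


XOR chain: 139 ^ 194 ^ 56 ^ 43 ^ 74 = 16

16


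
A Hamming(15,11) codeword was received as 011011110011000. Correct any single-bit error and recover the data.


Syndrome = 10: error at position 10

Data: 11110111000 (corrected bit 10)


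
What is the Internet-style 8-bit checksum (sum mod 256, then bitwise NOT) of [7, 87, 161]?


Sum = 255 mod 256 = 255
Complement = 0

0


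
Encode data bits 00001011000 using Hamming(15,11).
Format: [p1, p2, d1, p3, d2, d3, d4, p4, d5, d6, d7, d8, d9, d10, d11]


Parity bits: p1=0, p2=1, p3=1, p4=1

010100011011000


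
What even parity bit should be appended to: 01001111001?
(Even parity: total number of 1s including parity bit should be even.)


Number of 1s in data: 6
Parity bit: 0

0


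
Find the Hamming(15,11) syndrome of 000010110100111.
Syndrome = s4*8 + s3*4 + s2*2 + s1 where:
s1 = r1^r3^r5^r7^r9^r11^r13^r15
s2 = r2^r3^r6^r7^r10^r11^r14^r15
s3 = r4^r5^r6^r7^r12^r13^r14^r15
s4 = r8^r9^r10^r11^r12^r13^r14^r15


s1=0, s2=0, s3=1, s4=1

Syndrome = 12 (error at position 12)


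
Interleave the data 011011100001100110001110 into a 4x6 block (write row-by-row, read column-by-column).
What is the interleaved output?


Matrix:
  011011
  100001
  100110
  001110
Read columns: 011010001001001110111100

011010001001001110111100


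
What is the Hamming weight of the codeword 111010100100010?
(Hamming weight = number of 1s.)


Counting 1s in 111010100100010

7


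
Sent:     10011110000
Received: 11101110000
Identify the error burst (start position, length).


XOR: 01110000000

Burst at position 1, length 3


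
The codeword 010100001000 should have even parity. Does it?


Number of 1s: 3

No, parity error (3 ones)


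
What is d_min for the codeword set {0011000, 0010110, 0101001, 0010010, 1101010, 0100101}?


Comparing all pairs, minimum distance: 1
Can detect 0 errors, correct 0 errors

1


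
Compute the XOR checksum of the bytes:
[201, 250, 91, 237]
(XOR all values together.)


XOR chain: 201 ^ 250 ^ 91 ^ 237 = 133

133


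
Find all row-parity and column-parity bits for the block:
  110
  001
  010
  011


Row parities: 0110
Column parities: 110

Row P: 0110, Col P: 110, Corner: 0


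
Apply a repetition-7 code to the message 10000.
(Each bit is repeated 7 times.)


Each bit -> 7 copies

11111110000000000000000000000000000


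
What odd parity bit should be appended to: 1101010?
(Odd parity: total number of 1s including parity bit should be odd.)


Number of 1s in data: 4
Parity bit: 1

1


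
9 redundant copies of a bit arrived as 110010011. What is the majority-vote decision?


Ones: 5 out of 9
Threshold: 5

1 (5/9 voted 1)


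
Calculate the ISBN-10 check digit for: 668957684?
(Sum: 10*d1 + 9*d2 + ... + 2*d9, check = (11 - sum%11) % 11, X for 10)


Weighted sum: 362
362 mod 11 = 10

Check digit: 1


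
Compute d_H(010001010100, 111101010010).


XOR: 101100000110
Count of 1s: 5

5


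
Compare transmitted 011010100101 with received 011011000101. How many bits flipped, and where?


XOR: 000001100000

2 error(s) at position(s): 5, 6


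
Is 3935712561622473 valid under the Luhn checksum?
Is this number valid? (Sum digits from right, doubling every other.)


Luhn sum = 66
66 mod 10 = 6

Invalid (Luhn sum mod 10 = 6)


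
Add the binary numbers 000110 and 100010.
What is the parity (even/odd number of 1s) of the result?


000110 = 6
100010 = 34
Sum = 40 = 101000
1s count = 2

even parity (2 ones in 101000)


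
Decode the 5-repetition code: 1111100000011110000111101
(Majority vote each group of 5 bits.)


Groups: 11111, 00000, 01111, 00001, 11101
Majority votes: 10101

10101


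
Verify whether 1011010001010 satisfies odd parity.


Number of 1s: 6

No, parity error (6 ones)


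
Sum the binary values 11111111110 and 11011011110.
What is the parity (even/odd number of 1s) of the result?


11111111110 = 2046
11011011110 = 1758
Sum = 3804 = 111011011100
1s count = 8

even parity (8 ones in 111011011100)


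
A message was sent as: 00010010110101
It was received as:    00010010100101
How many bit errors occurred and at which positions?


XOR: 00000000010000

1 error(s) at position(s): 9


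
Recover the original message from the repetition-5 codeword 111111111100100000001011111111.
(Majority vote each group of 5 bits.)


Groups: 11111, 11111, 00100, 00000, 10111, 11111
Majority votes: 110011

110011


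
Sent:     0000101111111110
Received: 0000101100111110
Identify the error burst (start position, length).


XOR: 0000000011000000

Burst at position 8, length 2


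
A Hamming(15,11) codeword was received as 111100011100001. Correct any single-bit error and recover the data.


Syndrome = 0: no error detected

Data: 10001100001 (no errors)


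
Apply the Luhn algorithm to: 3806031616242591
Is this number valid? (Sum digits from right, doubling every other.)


Luhn sum = 66
66 mod 10 = 6

Invalid (Luhn sum mod 10 = 6)


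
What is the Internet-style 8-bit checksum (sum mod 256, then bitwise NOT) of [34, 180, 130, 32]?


Sum = 376 mod 256 = 120
Complement = 135

135


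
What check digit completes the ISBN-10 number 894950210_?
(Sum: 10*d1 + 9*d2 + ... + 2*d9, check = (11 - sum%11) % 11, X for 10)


Weighted sum: 297
297 mod 11 = 0

Check digit: 0


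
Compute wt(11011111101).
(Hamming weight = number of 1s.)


Counting 1s in 11011111101

9


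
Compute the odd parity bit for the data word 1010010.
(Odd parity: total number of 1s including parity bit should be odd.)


Number of 1s in data: 3
Parity bit: 0

0


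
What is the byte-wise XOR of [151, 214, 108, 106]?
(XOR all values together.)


XOR chain: 151 ^ 214 ^ 108 ^ 106 = 71

71


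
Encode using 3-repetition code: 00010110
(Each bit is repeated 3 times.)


Each bit -> 3 copies

000000000111000111111000


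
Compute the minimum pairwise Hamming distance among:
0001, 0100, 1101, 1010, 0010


Comparing all pairs, minimum distance: 1
Can detect 0 errors, correct 0 errors

1


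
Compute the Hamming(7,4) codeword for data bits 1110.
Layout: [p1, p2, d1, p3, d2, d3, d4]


Parity bits: p1=0, p2=0, p3=0

0010110


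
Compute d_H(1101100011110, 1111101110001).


XOR: 0010001101111
Count of 1s: 7

7


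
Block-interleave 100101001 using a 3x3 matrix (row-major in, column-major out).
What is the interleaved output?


Matrix:
  100
  101
  001
Read columns: 110000011

110000011


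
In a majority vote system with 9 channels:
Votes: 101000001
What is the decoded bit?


Ones: 3 out of 9
Threshold: 5

0 (3/9 voted 1)


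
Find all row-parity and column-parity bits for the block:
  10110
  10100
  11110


Row parities: 100
Column parities: 11100

Row P: 100, Col P: 11100, Corner: 1


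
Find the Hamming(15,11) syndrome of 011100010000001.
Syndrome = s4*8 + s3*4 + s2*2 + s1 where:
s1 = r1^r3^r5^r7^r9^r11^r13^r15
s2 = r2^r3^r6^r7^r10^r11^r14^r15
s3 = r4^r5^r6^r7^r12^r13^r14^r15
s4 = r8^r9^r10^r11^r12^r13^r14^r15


s1=0, s2=1, s3=0, s4=0

Syndrome = 2 (error at position 2)


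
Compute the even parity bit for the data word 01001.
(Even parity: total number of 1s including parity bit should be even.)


Number of 1s in data: 2
Parity bit: 0

0


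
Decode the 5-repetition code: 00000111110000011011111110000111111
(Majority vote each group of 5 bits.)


Groups: 00000, 11111, 00000, 11011, 11111, 00001, 11111
Majority votes: 0101101

0101101


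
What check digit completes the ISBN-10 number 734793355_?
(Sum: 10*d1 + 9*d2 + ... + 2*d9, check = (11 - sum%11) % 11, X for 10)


Weighted sum: 284
284 mod 11 = 9

Check digit: 2


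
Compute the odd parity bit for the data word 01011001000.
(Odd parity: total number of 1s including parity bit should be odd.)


Number of 1s in data: 4
Parity bit: 1

1


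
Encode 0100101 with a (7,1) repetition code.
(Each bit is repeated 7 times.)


Each bit -> 7 copies

0000000111111100000000000000111111100000001111111


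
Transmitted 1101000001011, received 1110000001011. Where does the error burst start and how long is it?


XOR: 0011000000000

Burst at position 2, length 2


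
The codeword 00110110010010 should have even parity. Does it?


Number of 1s: 6

Yes, parity is correct (6 ones)


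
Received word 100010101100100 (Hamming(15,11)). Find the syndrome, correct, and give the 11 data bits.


Syndrome = 13: error at position 13

Data: 01011100000 (corrected bit 13)


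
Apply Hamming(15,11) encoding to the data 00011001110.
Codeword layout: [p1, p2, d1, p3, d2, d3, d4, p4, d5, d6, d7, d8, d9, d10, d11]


Parity bits: p1=1, p2=0, p3=0, p4=0

100000101001110


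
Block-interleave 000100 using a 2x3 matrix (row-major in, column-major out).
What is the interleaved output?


Matrix:
  000
  100
Read columns: 010000

010000


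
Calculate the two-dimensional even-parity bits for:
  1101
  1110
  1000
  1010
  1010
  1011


Row parities: 111001
Column parities: 0000

Row P: 111001, Col P: 0000, Corner: 0


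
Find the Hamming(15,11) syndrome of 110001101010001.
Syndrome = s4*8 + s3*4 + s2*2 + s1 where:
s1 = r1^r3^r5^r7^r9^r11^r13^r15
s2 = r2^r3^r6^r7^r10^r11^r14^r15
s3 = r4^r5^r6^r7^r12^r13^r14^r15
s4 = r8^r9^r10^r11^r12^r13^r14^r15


s1=1, s2=1, s3=1, s4=1

Syndrome = 15 (error at position 15)


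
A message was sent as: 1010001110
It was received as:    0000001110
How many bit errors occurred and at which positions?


XOR: 1010000000

2 error(s) at position(s): 0, 2


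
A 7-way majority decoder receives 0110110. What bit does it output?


Ones: 4 out of 7
Threshold: 4

1 (4/7 voted 1)


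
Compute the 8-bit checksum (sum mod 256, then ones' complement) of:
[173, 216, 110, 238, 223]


Sum = 960 mod 256 = 192
Complement = 63

63


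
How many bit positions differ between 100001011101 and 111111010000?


XOR: 011110001101
Count of 1s: 7

7


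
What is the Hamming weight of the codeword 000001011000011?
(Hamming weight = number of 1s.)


Counting 1s in 000001011000011

5


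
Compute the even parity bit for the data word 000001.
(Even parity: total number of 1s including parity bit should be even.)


Number of 1s in data: 1
Parity bit: 1

1


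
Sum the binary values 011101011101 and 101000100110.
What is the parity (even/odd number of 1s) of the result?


011101011101 = 1885
101000100110 = 2598
Sum = 4483 = 1000110000011
1s count = 5

odd parity (5 ones in 1000110000011)


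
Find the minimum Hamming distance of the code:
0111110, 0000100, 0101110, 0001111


Comparing all pairs, minimum distance: 1
Can detect 0 errors, correct 0 errors

1


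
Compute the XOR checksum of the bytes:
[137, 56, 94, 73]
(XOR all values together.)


XOR chain: 137 ^ 56 ^ 94 ^ 73 = 166

166


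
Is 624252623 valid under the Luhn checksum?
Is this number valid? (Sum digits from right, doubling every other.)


Luhn sum = 40
40 mod 10 = 0

Valid (Luhn sum mod 10 = 0)


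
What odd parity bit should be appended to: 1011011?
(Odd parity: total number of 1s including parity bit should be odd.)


Number of 1s in data: 5
Parity bit: 0

0


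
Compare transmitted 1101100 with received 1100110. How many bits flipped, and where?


XOR: 0001010

2 error(s) at position(s): 3, 5


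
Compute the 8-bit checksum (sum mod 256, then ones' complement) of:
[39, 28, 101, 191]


Sum = 359 mod 256 = 103
Complement = 152

152


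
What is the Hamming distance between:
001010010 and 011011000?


XOR: 010001010
Count of 1s: 3

3


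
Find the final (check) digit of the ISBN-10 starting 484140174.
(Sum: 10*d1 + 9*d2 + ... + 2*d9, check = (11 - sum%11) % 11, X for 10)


Weighted sum: 208
208 mod 11 = 10

Check digit: 1


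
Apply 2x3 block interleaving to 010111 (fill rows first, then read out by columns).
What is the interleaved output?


Matrix:
  010
  111
Read columns: 011101

011101


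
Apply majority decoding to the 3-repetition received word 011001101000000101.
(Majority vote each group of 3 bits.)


Groups: 011, 001, 101, 000, 000, 101
Majority votes: 101001

101001


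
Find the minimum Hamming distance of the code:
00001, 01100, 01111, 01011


Comparing all pairs, minimum distance: 1
Can detect 0 errors, correct 0 errors

1


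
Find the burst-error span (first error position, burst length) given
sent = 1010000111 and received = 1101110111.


XOR: 0111110000

Burst at position 1, length 5


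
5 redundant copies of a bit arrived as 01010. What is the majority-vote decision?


Ones: 2 out of 5
Threshold: 3

0 (2/5 voted 1)


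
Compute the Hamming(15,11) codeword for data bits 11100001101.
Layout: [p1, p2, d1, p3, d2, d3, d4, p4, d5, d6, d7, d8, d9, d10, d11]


Parity bits: p1=0, p2=1, p3=1, p4=1

011111010001101


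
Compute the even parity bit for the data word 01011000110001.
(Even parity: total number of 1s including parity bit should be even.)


Number of 1s in data: 6
Parity bit: 0

0


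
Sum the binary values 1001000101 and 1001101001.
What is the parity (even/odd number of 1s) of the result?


1001000101 = 581
1001101001 = 617
Sum = 1198 = 10010101110
1s count = 6

even parity (6 ones in 10010101110)


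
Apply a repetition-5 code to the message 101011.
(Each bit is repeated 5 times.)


Each bit -> 5 copies

111110000011111000001111111111


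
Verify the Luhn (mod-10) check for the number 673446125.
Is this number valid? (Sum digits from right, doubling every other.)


Luhn sum = 39
39 mod 10 = 9

Invalid (Luhn sum mod 10 = 9)


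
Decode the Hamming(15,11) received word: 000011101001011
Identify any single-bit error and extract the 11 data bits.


Syndrome = 0: no error detected

Data: 01111001011 (no errors)


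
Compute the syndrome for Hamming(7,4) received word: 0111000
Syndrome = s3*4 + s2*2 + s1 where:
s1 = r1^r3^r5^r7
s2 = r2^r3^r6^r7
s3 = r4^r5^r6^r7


s1=1, s2=0, s3=1

Syndrome = 5 (error at position 5)


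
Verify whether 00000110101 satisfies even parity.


Number of 1s: 4

Yes, parity is correct (4 ones)


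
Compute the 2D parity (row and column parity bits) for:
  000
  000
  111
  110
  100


Row parities: 00101
Column parities: 101

Row P: 00101, Col P: 101, Corner: 0


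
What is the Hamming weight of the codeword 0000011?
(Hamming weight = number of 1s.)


Counting 1s in 0000011

2


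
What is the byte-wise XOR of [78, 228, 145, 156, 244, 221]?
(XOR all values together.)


XOR chain: 78 ^ 228 ^ 145 ^ 156 ^ 244 ^ 221 = 142

142


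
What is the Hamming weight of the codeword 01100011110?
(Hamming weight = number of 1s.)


Counting 1s in 01100011110

6


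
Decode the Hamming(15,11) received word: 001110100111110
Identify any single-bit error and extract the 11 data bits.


Syndrome = 11: error at position 11

Data: 11010101110 (corrected bit 11)


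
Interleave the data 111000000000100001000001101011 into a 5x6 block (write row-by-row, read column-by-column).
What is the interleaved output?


Matrix:
  111000
  000000
  100001
  000001
  101011
Read columns: 101011000010001000000000100111

101011000010001000000000100111


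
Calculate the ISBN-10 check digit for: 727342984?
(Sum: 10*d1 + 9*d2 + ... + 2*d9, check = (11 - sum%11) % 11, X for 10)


Weighted sum: 267
267 mod 11 = 3

Check digit: 8


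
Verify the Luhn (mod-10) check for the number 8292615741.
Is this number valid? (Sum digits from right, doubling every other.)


Luhn sum = 41
41 mod 10 = 1

Invalid (Luhn sum mod 10 = 1)


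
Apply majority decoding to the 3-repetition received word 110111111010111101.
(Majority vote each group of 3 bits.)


Groups: 110, 111, 111, 010, 111, 101
Majority votes: 111011

111011


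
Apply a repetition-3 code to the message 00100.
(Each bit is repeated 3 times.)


Each bit -> 3 copies

000000111000000


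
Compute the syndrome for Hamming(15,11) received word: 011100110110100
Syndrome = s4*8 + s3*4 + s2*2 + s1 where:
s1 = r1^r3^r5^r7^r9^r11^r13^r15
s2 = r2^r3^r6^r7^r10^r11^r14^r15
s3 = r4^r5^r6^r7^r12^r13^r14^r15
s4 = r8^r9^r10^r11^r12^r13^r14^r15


s1=0, s2=1, s3=1, s4=0

Syndrome = 6 (error at position 6)


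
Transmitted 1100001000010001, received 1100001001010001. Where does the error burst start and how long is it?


XOR: 0000000001000000

Burst at position 9, length 1


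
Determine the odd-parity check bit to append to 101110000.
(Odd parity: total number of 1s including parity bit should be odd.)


Number of 1s in data: 4
Parity bit: 1

1


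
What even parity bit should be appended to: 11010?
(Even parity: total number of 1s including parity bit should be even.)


Number of 1s in data: 3
Parity bit: 1

1


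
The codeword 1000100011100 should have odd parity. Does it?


Number of 1s: 5

Yes, parity is correct (5 ones)


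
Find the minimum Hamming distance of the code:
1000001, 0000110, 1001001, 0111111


Comparing all pairs, minimum distance: 1
Can detect 0 errors, correct 0 errors

1


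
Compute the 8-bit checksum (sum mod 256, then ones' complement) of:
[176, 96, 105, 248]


Sum = 625 mod 256 = 113
Complement = 142

142


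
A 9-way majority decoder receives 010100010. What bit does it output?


Ones: 3 out of 9
Threshold: 5

0 (3/9 voted 1)


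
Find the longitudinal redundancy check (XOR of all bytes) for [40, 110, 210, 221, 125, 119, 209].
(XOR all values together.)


XOR chain: 40 ^ 110 ^ 210 ^ 221 ^ 125 ^ 119 ^ 209 = 146

146


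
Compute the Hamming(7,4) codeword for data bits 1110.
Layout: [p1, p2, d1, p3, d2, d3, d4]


Parity bits: p1=0, p2=0, p3=0

0010110


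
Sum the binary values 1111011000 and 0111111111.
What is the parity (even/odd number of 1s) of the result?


1111011000 = 984
0111111111 = 511
Sum = 1495 = 10111010111
1s count = 8

even parity (8 ones in 10111010111)


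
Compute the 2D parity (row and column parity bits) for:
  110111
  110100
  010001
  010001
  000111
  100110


Row parities: 110011
Column parities: 100010

Row P: 110011, Col P: 100010, Corner: 0


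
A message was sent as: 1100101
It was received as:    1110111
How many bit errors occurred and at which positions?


XOR: 0010010

2 error(s) at position(s): 2, 5


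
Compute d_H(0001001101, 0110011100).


XOR: 0111010001
Count of 1s: 5

5


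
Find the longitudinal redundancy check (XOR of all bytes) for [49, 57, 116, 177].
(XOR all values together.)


XOR chain: 49 ^ 57 ^ 116 ^ 177 = 205

205


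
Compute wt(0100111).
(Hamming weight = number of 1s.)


Counting 1s in 0100111

4


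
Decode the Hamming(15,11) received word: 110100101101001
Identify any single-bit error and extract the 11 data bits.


Syndrome = 0: no error detected

Data: 00011101001 (no errors)


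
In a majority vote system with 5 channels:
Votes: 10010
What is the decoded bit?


Ones: 2 out of 5
Threshold: 3

0 (2/5 voted 1)


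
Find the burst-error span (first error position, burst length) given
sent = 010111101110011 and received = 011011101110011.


XOR: 001100000000000

Burst at position 2, length 2


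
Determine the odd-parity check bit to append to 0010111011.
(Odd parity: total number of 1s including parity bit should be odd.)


Number of 1s in data: 6
Parity bit: 1

1


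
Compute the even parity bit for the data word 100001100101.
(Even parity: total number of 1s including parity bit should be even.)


Number of 1s in data: 5
Parity bit: 1

1


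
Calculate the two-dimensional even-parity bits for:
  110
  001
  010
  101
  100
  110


Row parities: 011010
Column parities: 010

Row P: 011010, Col P: 010, Corner: 1


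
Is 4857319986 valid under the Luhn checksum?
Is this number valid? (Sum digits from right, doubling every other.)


Luhn sum = 62
62 mod 10 = 2

Invalid (Luhn sum mod 10 = 2)


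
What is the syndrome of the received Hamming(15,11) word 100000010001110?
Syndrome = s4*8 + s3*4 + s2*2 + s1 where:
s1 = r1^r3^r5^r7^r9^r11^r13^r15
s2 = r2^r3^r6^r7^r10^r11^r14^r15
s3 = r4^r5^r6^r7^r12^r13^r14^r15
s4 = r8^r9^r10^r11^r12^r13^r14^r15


s1=0, s2=1, s3=1, s4=0

Syndrome = 6 (error at position 6)


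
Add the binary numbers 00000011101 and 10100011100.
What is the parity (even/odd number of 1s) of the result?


00000011101 = 29
10100011100 = 1308
Sum = 1337 = 10100111001
1s count = 6

even parity (6 ones in 10100111001)


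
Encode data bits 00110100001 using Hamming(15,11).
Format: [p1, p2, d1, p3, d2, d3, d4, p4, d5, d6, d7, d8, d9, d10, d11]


Parity bits: p1=0, p2=0, p3=1, p4=0

000101100100001


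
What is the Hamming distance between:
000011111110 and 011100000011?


XOR: 011111111101
Count of 1s: 10

10


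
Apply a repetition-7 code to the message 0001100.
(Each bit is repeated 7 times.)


Each bit -> 7 copies

0000000000000000000001111111111111100000000000000


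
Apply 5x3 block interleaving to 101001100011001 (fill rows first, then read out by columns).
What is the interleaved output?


Matrix:
  101
  001
  100
  011
  001
Read columns: 101000001011011

101000001011011


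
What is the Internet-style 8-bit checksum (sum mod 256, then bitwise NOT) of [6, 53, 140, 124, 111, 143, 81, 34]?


Sum = 692 mod 256 = 180
Complement = 75

75


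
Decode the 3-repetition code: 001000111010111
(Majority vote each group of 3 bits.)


Groups: 001, 000, 111, 010, 111
Majority votes: 00101

00101


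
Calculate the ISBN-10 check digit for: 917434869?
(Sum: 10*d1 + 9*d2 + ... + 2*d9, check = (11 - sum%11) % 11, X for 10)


Weighted sum: 289
289 mod 11 = 3

Check digit: 8


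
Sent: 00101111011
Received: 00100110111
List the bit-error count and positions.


XOR: 00001001100

3 error(s) at position(s): 4, 7, 8


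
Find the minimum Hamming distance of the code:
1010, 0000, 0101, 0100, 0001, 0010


Comparing all pairs, minimum distance: 1
Can detect 0 errors, correct 0 errors

1


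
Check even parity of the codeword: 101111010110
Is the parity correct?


Number of 1s: 8

Yes, parity is correct (8 ones)


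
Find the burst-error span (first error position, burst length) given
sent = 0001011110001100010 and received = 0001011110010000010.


XOR: 0000000000011100000

Burst at position 11, length 3


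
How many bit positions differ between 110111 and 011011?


XOR: 101100
Count of 1s: 3

3


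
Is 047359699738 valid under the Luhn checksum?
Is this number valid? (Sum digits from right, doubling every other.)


Luhn sum = 64
64 mod 10 = 4

Invalid (Luhn sum mod 10 = 4)


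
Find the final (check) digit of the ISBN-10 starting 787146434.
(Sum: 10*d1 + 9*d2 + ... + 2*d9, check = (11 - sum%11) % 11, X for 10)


Weighted sum: 292
292 mod 11 = 6

Check digit: 5


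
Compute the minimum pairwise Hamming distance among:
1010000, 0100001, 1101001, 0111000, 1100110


Comparing all pairs, minimum distance: 2
Can detect 1 errors, correct 0 errors

2


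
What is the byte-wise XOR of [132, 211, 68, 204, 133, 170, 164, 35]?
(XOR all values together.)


XOR chain: 132 ^ 211 ^ 68 ^ 204 ^ 133 ^ 170 ^ 164 ^ 35 = 119

119


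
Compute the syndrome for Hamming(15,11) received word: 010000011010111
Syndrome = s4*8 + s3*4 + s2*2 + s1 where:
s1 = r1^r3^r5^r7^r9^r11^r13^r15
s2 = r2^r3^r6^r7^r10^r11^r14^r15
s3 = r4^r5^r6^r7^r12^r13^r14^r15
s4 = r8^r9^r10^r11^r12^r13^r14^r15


s1=0, s2=0, s3=1, s4=0

Syndrome = 4 (error at position 4)


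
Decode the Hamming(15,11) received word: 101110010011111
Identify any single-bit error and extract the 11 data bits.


Syndrome = 0: no error detected

Data: 11000011111 (no errors)


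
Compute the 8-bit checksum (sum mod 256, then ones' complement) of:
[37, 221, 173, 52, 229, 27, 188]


Sum = 927 mod 256 = 159
Complement = 96

96


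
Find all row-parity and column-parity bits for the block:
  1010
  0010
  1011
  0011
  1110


Row parities: 01101
Column parities: 1110

Row P: 01101, Col P: 1110, Corner: 1


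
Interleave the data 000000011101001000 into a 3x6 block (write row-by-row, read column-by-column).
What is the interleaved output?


Matrix:
  000000
  011101
  001000
Read columns: 000010011010000010

000010011010000010


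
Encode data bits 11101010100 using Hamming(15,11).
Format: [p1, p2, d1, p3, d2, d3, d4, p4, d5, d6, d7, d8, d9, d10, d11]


Parity bits: p1=1, p2=1, p3=1, p4=1

111111011010100


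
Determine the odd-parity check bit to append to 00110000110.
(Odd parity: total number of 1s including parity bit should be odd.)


Number of 1s in data: 4
Parity bit: 1

1


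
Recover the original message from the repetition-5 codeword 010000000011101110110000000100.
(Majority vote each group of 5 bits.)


Groups: 01000, 00000, 11101, 11011, 00000, 00100
Majority votes: 001100

001100


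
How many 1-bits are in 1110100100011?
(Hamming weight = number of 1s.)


Counting 1s in 1110100100011

7


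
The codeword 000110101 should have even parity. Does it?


Number of 1s: 4

Yes, parity is correct (4 ones)


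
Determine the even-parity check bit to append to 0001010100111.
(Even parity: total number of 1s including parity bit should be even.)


Number of 1s in data: 6
Parity bit: 0

0


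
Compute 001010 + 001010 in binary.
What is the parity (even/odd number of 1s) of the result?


001010 = 10
001010 = 10
Sum = 20 = 10100
1s count = 2

even parity (2 ones in 10100)


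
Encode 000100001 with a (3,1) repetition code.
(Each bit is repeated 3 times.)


Each bit -> 3 copies

000000000111000000000000111


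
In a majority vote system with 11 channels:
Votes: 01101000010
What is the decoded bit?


Ones: 4 out of 11
Threshold: 6

0 (4/11 voted 1)


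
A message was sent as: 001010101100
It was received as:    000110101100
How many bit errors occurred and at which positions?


XOR: 001100000000

2 error(s) at position(s): 2, 3


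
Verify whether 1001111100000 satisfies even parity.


Number of 1s: 6

Yes, parity is correct (6 ones)


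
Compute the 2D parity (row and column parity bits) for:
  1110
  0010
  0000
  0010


Row parities: 1101
Column parities: 1110

Row P: 1101, Col P: 1110, Corner: 1


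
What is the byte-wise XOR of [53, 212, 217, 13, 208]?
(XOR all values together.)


XOR chain: 53 ^ 212 ^ 217 ^ 13 ^ 208 = 229

229


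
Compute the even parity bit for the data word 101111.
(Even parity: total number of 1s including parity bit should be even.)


Number of 1s in data: 5
Parity bit: 1

1


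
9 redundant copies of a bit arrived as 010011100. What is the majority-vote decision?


Ones: 4 out of 9
Threshold: 5

0 (4/9 voted 1)


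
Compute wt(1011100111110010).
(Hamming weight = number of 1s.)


Counting 1s in 1011100111110010

10


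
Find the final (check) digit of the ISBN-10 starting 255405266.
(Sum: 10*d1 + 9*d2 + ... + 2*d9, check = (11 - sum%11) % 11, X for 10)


Weighted sum: 196
196 mod 11 = 9

Check digit: 2


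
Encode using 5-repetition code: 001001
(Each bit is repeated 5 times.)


Each bit -> 5 copies

000000000011111000000000011111


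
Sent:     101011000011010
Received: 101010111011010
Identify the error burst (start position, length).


XOR: 000001111000000

Burst at position 5, length 4


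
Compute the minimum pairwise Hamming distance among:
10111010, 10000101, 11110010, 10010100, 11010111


Comparing all pairs, minimum distance: 2
Can detect 1 errors, correct 0 errors

2


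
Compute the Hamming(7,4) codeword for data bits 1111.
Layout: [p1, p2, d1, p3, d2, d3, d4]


Parity bits: p1=1, p2=1, p3=1

1111111


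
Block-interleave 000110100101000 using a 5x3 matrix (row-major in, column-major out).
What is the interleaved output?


Matrix:
  000
  110
  100
  101
  000
Read columns: 011100100000010

011100100000010


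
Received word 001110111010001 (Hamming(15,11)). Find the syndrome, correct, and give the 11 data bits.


Syndrome = 0: no error detected

Data: 11011010001 (no errors)


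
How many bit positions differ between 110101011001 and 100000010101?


XOR: 010101001100
Count of 1s: 5

5


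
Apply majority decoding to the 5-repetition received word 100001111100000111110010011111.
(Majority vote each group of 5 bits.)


Groups: 10000, 11111, 00000, 11111, 00100, 11111
Majority votes: 010101

010101


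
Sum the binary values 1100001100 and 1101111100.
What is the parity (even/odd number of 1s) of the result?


1100001100 = 780
1101111100 = 892
Sum = 1672 = 11010001000
1s count = 4

even parity (4 ones in 11010001000)


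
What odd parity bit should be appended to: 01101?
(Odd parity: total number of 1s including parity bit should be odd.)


Number of 1s in data: 3
Parity bit: 0

0


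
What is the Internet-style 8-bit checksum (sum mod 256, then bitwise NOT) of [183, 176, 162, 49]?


Sum = 570 mod 256 = 58
Complement = 197

197


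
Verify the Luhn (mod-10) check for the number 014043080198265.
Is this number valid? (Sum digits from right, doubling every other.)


Luhn sum = 51
51 mod 10 = 1

Invalid (Luhn sum mod 10 = 1)


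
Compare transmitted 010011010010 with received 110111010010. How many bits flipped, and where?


XOR: 100100000000

2 error(s) at position(s): 0, 3


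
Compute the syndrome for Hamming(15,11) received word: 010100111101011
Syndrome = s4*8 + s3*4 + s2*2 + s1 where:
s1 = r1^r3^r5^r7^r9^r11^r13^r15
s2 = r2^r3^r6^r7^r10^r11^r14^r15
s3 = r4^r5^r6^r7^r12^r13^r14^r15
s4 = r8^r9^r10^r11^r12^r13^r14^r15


s1=1, s2=1, s3=1, s4=0

Syndrome = 7 (error at position 7)


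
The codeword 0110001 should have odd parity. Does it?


Number of 1s: 3

Yes, parity is correct (3 ones)


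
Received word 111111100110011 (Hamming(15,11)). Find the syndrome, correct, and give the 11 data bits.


Syndrome = 0: no error detected

Data: 11110110011 (no errors)


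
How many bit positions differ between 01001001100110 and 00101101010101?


XOR: 01100100110011
Count of 1s: 7

7


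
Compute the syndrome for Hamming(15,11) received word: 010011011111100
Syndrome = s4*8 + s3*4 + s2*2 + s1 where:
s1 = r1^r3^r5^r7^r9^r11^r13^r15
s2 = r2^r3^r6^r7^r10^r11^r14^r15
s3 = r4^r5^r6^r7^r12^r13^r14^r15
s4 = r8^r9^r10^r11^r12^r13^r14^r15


s1=0, s2=0, s3=0, s4=0

Syndrome = 0 (no error)


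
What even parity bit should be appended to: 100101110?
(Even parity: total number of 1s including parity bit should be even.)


Number of 1s in data: 5
Parity bit: 1

1


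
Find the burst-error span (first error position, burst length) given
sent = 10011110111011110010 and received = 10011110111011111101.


XOR: 00000000000000001111

Burst at position 16, length 4


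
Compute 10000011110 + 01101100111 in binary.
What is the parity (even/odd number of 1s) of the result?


10000011110 = 1054
01101100111 = 871
Sum = 1925 = 11110000101
1s count = 6

even parity (6 ones in 11110000101)


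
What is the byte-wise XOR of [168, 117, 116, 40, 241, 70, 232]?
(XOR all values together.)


XOR chain: 168 ^ 117 ^ 116 ^ 40 ^ 241 ^ 70 ^ 232 = 222

222


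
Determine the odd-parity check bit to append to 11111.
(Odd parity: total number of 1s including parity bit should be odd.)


Number of 1s in data: 5
Parity bit: 0

0


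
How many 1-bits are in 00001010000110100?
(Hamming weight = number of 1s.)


Counting 1s in 00001010000110100

5


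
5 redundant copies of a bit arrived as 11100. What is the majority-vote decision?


Ones: 3 out of 5
Threshold: 3

1 (3/5 voted 1)


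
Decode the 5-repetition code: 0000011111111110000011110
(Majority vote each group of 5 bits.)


Groups: 00000, 11111, 11111, 00000, 11110
Majority votes: 01101

01101


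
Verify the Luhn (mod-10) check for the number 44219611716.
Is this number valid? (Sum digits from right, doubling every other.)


Luhn sum = 46
46 mod 10 = 6

Invalid (Luhn sum mod 10 = 6)


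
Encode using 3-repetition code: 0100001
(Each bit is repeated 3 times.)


Each bit -> 3 copies

000111000000000000111


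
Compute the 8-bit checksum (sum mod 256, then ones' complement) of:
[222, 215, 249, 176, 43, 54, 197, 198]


Sum = 1354 mod 256 = 74
Complement = 181

181


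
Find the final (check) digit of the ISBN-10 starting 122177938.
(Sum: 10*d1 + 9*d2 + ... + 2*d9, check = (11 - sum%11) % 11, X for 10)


Weighted sum: 189
189 mod 11 = 2

Check digit: 9


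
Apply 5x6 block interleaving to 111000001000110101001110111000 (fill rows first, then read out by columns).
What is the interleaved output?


Matrix:
  111000
  001000
  110101
  001110
  111000
Read columns: 101011010111011001100001000100

101011010111011001100001000100


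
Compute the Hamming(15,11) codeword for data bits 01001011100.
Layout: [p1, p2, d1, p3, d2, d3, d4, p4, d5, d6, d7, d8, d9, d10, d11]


Parity bits: p1=0, p2=1, p3=1, p4=0

010110001011100


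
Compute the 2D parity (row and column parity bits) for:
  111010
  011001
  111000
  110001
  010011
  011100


Row parities: 011111
Column parities: 100101

Row P: 011111, Col P: 100101, Corner: 1


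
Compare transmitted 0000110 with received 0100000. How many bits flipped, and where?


XOR: 0100110

3 error(s) at position(s): 1, 4, 5


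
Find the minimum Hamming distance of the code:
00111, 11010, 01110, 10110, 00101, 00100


Comparing all pairs, minimum distance: 1
Can detect 0 errors, correct 0 errors

1


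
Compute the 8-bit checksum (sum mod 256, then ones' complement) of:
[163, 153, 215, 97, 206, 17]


Sum = 851 mod 256 = 83
Complement = 172

172


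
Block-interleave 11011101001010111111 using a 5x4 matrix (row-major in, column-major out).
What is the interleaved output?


Matrix:
  1101
  1101
  0010
  1011
  1111
Read columns: 11011110010011111011

11011110010011111011


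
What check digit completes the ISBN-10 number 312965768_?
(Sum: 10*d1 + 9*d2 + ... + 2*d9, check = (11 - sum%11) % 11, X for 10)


Weighted sum: 241
241 mod 11 = 10

Check digit: 1


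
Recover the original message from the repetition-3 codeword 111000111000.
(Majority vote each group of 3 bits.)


Groups: 111, 000, 111, 000
Majority votes: 1010

1010


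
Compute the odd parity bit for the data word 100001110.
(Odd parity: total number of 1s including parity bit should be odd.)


Number of 1s in data: 4
Parity bit: 1

1


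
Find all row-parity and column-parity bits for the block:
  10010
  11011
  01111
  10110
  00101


Row parities: 00010
Column parities: 10101

Row P: 00010, Col P: 10101, Corner: 1


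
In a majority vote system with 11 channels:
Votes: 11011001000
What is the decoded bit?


Ones: 5 out of 11
Threshold: 6

0 (5/11 voted 1)


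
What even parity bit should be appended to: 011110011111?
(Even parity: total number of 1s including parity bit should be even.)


Number of 1s in data: 9
Parity bit: 1

1


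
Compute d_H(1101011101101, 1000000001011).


XOR: 0101011100110
Count of 1s: 7

7


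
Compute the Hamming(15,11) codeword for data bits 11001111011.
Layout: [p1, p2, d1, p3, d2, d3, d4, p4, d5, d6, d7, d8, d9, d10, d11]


Parity bits: p1=1, p2=1, p3=0, p4=0

111010001111011


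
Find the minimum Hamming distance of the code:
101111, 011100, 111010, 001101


Comparing all pairs, minimum distance: 2
Can detect 1 errors, correct 0 errors

2


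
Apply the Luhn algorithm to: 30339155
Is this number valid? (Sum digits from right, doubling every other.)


Luhn sum = 31
31 mod 10 = 1

Invalid (Luhn sum mod 10 = 1)


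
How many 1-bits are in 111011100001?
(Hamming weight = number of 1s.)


Counting 1s in 111011100001

7


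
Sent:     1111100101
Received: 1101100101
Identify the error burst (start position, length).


XOR: 0010000000

Burst at position 2, length 1


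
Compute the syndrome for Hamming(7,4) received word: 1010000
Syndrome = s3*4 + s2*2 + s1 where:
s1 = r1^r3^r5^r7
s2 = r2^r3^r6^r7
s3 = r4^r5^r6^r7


s1=0, s2=1, s3=0

Syndrome = 2 (error at position 2)


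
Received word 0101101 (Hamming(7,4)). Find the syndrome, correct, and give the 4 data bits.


Syndrome = 4: error at position 4

Data: 0101 (corrected bit 4)


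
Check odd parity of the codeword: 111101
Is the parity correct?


Number of 1s: 5

Yes, parity is correct (5 ones)


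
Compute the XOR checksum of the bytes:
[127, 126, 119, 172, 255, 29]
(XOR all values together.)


XOR chain: 127 ^ 126 ^ 119 ^ 172 ^ 255 ^ 29 = 56

56


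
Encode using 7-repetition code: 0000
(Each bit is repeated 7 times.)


Each bit -> 7 copies

0000000000000000000000000000


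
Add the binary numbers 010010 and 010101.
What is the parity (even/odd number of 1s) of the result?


010010 = 18
010101 = 21
Sum = 39 = 100111
1s count = 4

even parity (4 ones in 100111)


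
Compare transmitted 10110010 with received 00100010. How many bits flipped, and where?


XOR: 10010000

2 error(s) at position(s): 0, 3


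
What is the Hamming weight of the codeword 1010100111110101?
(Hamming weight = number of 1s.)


Counting 1s in 1010100111110101

10


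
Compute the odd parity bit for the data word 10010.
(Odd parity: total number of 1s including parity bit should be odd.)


Number of 1s in data: 2
Parity bit: 1

1
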